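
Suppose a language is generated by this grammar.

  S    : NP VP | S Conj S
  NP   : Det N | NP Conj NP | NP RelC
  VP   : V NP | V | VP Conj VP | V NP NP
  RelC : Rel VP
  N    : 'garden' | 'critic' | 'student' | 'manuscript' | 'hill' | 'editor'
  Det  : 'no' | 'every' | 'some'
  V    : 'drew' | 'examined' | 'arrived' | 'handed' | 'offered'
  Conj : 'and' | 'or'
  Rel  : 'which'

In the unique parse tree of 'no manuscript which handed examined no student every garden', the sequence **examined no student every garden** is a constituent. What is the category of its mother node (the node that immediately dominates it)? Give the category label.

S
  NP
    NP
      Det: no
      N: manuscript
    RelC
      Rel: which
      VP
        V: handed
  VP
    V: examined
    NP
      Det: no
      N: student
    NP
      Det: every
      N: garden
The span 'examined no student every garden' is the VP node built by VP → V NP NP.
Its mother is the S built by S → NP VP.

S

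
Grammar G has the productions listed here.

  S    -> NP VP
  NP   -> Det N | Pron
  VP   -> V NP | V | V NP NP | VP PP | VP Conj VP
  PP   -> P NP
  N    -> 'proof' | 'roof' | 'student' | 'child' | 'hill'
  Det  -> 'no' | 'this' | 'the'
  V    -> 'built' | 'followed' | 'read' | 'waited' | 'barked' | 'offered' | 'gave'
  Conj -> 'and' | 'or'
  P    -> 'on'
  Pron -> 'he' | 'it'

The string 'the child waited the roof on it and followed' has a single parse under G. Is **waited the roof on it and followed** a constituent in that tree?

[S [NP [Det the] [N child]] [VP [VP [VP [V waited] [NP [Det the] [N roof]]] [PP [P on] [NP [Pron it]]]] [Conj and] [VP [V followed]]]]
The words 'waited the roof on it and followed' are exhaustively dominated by a single VP node (built by VP → VP Conj VP), so they form a constituent.

Yes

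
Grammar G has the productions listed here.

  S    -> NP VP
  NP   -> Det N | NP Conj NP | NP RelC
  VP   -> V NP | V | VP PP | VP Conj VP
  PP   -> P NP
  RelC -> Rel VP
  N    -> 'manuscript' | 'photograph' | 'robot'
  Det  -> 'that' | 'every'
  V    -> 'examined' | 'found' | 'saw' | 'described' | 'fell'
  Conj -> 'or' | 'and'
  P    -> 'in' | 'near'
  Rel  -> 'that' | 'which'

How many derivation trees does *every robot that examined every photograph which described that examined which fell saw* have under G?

Two of the 4 distinct bracketings:
[S [NP [NP [Det every] [N robot]] [RelC [Rel that] [VP [V examined] [NP [NP [NP [NP [Det every] [N photograph]] [RelC [Rel which] [VP [V described]]]] [RelC [Rel that] [VP [V examined]]]] [RelC [Rel which] [VP [V fell]]]]]]] [VP [V saw]]]
[S [NP [NP [NP [Det every] [N robot]] [RelC [Rel that] [VP [V examined] [NP [NP [NP [Det every] [N photograph]] [RelC [Rel which] [VP [V described]]]] [RelC [Rel that] [VP [V examined]]]]]]] [RelC [Rel which] [VP [V fell]]]] [VP [V saw]]]
The trees differ in how a recursive rule is bracketed over the same span.

4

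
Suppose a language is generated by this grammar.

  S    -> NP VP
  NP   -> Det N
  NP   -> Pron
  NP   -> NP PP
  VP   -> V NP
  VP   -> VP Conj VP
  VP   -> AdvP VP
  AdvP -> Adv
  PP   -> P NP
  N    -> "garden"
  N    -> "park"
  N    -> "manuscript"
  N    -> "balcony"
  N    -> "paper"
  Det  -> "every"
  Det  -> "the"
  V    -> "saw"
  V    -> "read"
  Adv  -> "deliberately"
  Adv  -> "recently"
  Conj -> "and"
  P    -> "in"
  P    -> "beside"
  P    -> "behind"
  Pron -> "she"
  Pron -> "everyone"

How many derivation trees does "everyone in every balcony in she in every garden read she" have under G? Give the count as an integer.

5

Two of the 5 distinct bracketings:
[S [NP [NP [Pron everyone]] [PP [P in] [NP [NP [Det every] [N balcony]] [PP [P in] [NP [NP [Pron she]] [PP [P in] [NP [Det every] [N garden]]]]]]]] [VP [V read] [NP [Pron she]]]]
[S [NP [NP [Pron everyone]] [PP [P in] [NP [NP [NP [Det every] [N balcony]] [PP [P in] [NP [Pron she]]]] [PP [P in] [NP [Det every] [N garden]]]]]] [VP [V read] [NP [Pron she]]]]
The trees differ in how a recursive rule is bracketed over the same span.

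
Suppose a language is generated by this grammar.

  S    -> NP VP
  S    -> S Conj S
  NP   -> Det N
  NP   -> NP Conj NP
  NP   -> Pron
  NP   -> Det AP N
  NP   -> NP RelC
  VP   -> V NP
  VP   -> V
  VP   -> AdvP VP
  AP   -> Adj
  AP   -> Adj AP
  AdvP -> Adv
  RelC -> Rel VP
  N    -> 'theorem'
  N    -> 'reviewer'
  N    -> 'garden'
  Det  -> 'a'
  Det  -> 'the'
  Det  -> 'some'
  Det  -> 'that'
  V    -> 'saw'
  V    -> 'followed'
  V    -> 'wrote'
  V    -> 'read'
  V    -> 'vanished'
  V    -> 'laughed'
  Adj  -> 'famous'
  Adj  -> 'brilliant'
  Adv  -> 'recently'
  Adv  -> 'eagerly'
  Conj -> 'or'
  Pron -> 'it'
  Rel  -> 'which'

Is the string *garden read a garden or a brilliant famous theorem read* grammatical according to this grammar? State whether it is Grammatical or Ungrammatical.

For S → NP VP, no prefix of the string parses as an NP. The alternative S rule S → S Conj S likewise has no satisfying split.

Ungrammatical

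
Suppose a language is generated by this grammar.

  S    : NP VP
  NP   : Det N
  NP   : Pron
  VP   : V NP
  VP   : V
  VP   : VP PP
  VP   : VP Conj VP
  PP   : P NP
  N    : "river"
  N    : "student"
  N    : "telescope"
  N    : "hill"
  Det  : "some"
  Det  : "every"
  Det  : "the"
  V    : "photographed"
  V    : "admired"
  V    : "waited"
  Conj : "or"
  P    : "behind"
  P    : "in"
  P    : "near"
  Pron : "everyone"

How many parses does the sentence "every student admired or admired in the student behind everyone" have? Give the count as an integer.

3

Two of the 3 distinct bracketings:
[S [NP [Det every] [N student]] [VP [VP [VP [VP [V admired]] [Conj or] [VP [V admired]]] [PP [P in] [NP [Det the] [N student]]]] [PP [P behind] [NP [Pron everyone]]]]]
[S [NP [Det every] [N student]] [VP [VP [VP [V admired]] [Conj or] [VP [VP [V admired]] [PP [P in] [NP [Det the] [N student]]]]] [PP [P behind] [NP [Pron everyone]]]]]
The trees differ in how a recursive rule is bracketed over the same span.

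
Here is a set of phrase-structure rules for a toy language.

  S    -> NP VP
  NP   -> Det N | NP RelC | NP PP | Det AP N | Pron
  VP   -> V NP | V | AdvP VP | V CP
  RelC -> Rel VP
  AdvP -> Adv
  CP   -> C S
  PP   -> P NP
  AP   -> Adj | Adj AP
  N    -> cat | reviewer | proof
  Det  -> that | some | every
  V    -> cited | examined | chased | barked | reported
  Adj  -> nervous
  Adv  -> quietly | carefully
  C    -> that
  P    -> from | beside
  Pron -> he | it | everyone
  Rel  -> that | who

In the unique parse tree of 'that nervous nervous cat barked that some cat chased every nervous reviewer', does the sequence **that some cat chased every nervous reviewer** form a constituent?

Yes

[S [NP [Det that] [AP [Adj nervous] [AP [Adj nervous]]] [N cat]] [VP [V barked] [CP [C that] [S [NP [Det some] [N cat]] [VP [V chased] [NP [Det every] [AP [Adj nervous]] [N reviewer]]]]]]]
The words 'that some cat chased every nervous reviewer' are exhaustively dominated by a single CP node (built by CP → C S), so they form a constituent.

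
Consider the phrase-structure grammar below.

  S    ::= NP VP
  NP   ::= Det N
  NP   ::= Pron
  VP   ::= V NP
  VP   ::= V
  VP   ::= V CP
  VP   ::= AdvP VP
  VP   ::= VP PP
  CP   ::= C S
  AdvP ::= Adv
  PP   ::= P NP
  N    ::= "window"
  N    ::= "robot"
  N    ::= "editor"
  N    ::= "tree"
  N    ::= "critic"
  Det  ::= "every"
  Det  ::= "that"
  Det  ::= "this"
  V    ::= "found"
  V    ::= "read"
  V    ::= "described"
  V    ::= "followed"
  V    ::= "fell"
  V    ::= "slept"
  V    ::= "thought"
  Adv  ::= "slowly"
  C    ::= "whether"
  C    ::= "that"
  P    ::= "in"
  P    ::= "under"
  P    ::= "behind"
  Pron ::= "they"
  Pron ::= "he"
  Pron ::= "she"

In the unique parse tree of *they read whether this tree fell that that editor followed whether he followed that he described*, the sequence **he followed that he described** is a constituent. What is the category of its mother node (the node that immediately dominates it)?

CP

S
  NP
    Pron: they
  VP
    V: read
    CP
      C: whether
      S
        NP
          Det: this
          N: tree
        VP
          V: fell
          CP
            C: that
            S
              NP
                Det: that
                N: editor
              VP
                V: followed
                CP
                  C: whether
                  S
                    NP
                      Pron: he
                    VP
                      V: followed
                      CP
                        C: that
                        S
                          NP
                            Pron: he
                          VP
                            V: described
The span 'he followed that he described' is the S node built by S → NP VP.
Its mother is the CP built by CP → C S.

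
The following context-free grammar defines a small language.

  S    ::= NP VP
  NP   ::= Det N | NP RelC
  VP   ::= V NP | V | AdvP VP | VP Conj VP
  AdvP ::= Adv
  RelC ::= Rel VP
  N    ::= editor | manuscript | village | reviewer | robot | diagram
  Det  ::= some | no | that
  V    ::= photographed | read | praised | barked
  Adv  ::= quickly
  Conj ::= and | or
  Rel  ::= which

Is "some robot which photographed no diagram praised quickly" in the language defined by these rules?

For S → NP VP, every NP-prefix leaves a non-VP remainder: after 'some robot' the remainder is not a VP; after 'some robot which photographed' the remainder is not a VP; after 'some robot which photographed no diagram' the remainder is not a VP.

Ungrammatical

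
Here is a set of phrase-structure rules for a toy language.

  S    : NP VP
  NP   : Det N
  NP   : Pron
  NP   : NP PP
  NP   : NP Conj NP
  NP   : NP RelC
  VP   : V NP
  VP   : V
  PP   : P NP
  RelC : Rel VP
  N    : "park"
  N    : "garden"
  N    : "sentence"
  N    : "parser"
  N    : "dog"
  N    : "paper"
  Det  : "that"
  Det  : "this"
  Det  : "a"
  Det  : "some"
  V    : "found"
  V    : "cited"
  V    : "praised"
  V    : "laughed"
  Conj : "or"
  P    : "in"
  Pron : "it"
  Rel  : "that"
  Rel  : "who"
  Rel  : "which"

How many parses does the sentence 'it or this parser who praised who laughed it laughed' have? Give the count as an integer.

3

Two of the 3 distinct bracketings:
[S [NP [NP [Pron it]] [Conj or] [NP [NP [NP [Det this] [N parser]] [RelC [Rel who] [VP [V praised]]]] [RelC [Rel who] [VP [V laughed] [NP [Pron it]]]]]] [VP [V laughed]]]
[S [NP [NP [NP [Pron it]] [Conj or] [NP [NP [Det this] [N parser]] [RelC [Rel who] [VP [V praised]]]]] [RelC [Rel who] [VP [V laughed] [NP [Pron it]]]]] [VP [V laughed]]]
The trees differ in how a recursive rule is bracketed over the same span.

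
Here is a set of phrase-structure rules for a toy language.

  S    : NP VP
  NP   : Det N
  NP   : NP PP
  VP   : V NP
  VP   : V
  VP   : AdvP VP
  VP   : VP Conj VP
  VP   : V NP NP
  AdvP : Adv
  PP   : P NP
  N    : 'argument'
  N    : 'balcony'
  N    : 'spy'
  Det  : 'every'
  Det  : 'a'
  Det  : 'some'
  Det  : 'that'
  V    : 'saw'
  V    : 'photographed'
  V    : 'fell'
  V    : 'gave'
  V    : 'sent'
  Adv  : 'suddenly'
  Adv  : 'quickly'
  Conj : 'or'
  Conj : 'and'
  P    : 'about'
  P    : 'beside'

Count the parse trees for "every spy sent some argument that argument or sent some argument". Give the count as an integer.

1

[S [NP [Det every] [N spy]] [VP [VP [V sent] [NP [Det some] [N argument]] [NP [Det that] [N argument]]] [Conj or] [VP [V sent] [NP [Det some] [N argument]]]]]
No rule offers an alternative attachment or grouping for any span, so this is the only derivation.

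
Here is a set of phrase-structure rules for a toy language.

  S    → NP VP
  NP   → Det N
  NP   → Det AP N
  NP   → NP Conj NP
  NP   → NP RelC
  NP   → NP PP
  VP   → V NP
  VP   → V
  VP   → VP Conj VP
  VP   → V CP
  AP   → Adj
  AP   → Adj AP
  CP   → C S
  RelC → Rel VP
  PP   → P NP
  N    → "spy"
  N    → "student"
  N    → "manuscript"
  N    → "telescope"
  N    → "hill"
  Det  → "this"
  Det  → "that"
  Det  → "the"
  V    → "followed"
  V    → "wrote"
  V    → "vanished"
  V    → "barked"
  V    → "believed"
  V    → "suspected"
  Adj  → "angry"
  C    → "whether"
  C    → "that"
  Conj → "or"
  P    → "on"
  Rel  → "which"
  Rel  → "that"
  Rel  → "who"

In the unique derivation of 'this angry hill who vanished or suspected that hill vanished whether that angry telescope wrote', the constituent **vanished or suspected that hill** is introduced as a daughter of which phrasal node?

RelC

[S [NP [NP [Det this] [AP [Adj angry]] [N hill]] [RelC [Rel who] [VP [VP [V vanished]] [Conj or] [VP [V suspected] [NP [Det that] [N hill]]]]]] [VP [V vanished] [CP [C whether] [S [NP [Det that] [AP [Adj angry]] [N telescope]] [VP [V wrote]]]]]]
The span 'vanished or suspected that hill' is the VP node built by VP → VP Conj VP.
Its mother is the RelC built by RelC → Rel VP.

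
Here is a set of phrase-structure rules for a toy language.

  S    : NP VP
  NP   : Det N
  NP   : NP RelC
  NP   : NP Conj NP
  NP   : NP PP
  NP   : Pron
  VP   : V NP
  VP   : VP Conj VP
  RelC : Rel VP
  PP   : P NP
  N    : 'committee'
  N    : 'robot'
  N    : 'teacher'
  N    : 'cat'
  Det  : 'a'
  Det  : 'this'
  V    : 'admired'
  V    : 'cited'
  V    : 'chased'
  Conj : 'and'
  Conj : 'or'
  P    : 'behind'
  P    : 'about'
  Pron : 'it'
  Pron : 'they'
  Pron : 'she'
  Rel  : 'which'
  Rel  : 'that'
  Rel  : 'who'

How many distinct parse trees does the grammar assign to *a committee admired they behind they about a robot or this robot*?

Two of the 5 distinct bracketings:
[S [NP [Det a] [N committee]] [VP [V admired] [NP [NP [NP [Pron they]] [PP [P behind] [NP [NP [Pron they]] [PP [P about] [NP [Det a] [N robot]]]]]] [Conj or] [NP [Det this] [N robot]]]]]
[S [NP [Det a] [N committee]] [VP [V admired] [NP [NP [NP [NP [Pron they]] [PP [P behind] [NP [Pron they]]]] [PP [P about] [NP [Det a] [N robot]]]] [Conj or] [NP [Det this] [N robot]]]]]
The trees differ in how a recursive rule is bracketed over the same span.

5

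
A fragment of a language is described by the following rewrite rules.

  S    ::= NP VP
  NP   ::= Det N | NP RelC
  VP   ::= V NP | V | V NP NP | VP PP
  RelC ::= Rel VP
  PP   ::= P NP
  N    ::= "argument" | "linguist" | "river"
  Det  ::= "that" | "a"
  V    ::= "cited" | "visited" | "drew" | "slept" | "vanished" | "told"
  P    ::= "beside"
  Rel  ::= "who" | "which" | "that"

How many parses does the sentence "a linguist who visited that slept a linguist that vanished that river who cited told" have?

7

Two of the 7 distinct bracketings:
[S [NP [NP [NP [Det a] [N linguist]] [RelC [Rel who] [VP [V visited]]]] [RelC [Rel that] [VP [V slept] [NP [NP [Det a] [N linguist]] [RelC [Rel that] [VP [V vanished] [NP [NP [Det that] [N river]] [RelC [Rel who] [VP [V cited]]]]]]]]]] [VP [V told]]]
[S [NP [NP [NP [Det a] [N linguist]] [RelC [Rel who] [VP [V visited]]]] [RelC [Rel that] [VP [V slept] [NP [NP [NP [Det a] [N linguist]] [RelC [Rel that] [VP [V vanished] [NP [Det that] [N river]]]]] [RelC [Rel who] [VP [V cited]]]]]]] [VP [V told]]]
The trees differ in how a recursive rule is bracketed over the same span.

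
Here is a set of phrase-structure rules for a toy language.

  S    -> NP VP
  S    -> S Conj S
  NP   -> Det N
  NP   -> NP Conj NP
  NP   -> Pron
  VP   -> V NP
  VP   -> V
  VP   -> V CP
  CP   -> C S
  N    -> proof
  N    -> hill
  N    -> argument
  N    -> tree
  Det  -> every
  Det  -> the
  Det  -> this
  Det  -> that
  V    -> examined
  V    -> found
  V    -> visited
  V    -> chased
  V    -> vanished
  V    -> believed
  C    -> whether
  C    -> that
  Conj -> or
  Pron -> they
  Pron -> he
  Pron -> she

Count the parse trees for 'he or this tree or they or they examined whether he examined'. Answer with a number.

Two of the 5 distinct bracketings:
[S [NP [NP [Pron he]] [Conj or] [NP [NP [Det this] [N tree]] [Conj or] [NP [NP [Pron they]] [Conj or] [NP [Pron they]]]]] [VP [V examined] [CP [C whether] [S [NP [Pron he]] [VP [V examined]]]]]]
[S [NP [NP [Pron he]] [Conj or] [NP [NP [NP [Det this] [N tree]] [Conj or] [NP [Pron they]]] [Conj or] [NP [Pron they]]]] [VP [V examined] [CP [C whether] [S [NP [Pron he]] [VP [V examined]]]]]]
The trees differ in how a recursive rule is bracketed over the same span.

5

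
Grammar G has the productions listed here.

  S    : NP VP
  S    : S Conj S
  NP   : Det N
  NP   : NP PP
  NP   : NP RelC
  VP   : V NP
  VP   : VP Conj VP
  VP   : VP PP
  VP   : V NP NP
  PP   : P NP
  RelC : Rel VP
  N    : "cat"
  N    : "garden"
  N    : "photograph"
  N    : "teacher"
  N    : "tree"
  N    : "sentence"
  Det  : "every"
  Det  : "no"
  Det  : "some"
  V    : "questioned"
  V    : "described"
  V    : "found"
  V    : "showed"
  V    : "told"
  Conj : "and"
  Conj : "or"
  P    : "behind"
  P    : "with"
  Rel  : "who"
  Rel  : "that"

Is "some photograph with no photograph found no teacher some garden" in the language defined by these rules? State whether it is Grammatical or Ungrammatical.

Grammatical

[S [NP [NP [Det some] [N photograph]] [PP [P with] [NP [Det no] [N photograph]]]] [VP [V found] [NP [Det no] [N teacher]] [NP [Det some] [N garden]]]]
Each bracket corresponds to one application of a listed rule, so the string is derivable from S.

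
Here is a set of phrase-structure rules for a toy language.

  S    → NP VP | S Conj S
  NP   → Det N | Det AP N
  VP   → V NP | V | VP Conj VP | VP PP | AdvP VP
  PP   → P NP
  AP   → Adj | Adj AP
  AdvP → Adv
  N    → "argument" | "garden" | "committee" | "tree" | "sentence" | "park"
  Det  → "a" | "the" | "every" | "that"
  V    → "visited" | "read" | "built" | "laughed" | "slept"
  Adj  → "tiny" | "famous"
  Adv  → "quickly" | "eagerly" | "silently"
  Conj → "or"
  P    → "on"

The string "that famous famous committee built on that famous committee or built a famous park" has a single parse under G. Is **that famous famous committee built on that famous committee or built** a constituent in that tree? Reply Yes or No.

No

[S [NP [Det that] [AP [Adj famous] [AP [Adj famous]]] [N committee]] [VP [VP [VP [V built]] [PP [P on] [NP [Det that] [AP [Adj famous]] [N committee]]]] [Conj or] [VP [V built] [NP [Det a] [AP [Adj famous]] [N park]]]]]
The smallest constituent containing 'that famous famous committee built on that famous committee or built' is the S spanning 'that famous famous committee built on that famous committee or built a famous park'; no single node in the tree dominates exactly the given words.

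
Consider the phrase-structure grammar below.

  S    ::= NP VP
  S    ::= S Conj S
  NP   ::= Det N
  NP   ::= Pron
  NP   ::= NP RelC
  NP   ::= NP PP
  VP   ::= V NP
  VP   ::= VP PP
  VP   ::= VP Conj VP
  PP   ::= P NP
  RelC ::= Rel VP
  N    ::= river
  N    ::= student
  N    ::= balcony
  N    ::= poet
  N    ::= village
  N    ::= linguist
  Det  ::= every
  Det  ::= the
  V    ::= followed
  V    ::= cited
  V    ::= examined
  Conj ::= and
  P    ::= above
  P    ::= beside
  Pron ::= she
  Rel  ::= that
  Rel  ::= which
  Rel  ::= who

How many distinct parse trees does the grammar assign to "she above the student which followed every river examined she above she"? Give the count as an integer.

4

Two of the 4 distinct bracketings:
[S [NP [NP [NP [Pron she]] [PP [P above] [NP [Det the] [N student]]]] [RelC [Rel which] [VP [V followed] [NP [Det every] [N river]]]]] [VP [V examined] [NP [NP [Pron she]] [PP [P above] [NP [Pron she]]]]]]
[S [NP [NP [NP [Pron she]] [PP [P above] [NP [Det the] [N student]]]] [RelC [Rel which] [VP [V followed] [NP [Det every] [N river]]]]] [VP [VP [V examined] [NP [Pron she]]] [PP [P above] [NP [Pron she]]]]]
The difference turns on whether VP → VP PP is used at the relevant span, versus an alternative expansion of VP.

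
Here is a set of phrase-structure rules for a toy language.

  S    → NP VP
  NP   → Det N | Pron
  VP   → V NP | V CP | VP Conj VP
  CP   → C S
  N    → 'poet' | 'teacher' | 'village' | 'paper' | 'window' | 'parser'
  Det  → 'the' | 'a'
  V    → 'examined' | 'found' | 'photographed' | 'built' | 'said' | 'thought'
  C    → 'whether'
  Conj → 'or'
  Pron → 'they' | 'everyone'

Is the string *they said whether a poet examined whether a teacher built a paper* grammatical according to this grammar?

Grammatical

S
  NP
    Pron: they
  VP
    V: said
    CP
      C: whether
      S
        NP
          Det: a
          N: poet
        VP
          V: examined
          CP
            C: whether
            S
              NP
                Det: a
                N: teacher
              VP
                V: built
                NP
                  Det: a
                  N: paper
Each bracket corresponds to one application of a listed rule, so the string is derivable from S.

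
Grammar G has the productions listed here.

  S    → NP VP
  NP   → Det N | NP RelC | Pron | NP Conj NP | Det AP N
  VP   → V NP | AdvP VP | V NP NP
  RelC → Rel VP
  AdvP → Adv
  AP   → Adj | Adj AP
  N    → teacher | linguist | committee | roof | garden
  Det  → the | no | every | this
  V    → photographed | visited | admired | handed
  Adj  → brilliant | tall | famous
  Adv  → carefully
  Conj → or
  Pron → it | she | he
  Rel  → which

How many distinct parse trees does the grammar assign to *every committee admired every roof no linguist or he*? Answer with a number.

[S [NP [Det every] [N committee]] [VP [V admired] [NP [Det every] [N roof]] [NP [NP [Det no] [N linguist]] [Conj or] [NP [Pron he]]]]]
No rule offers an alternative attachment or grouping for any span, so this is the only derivation.

1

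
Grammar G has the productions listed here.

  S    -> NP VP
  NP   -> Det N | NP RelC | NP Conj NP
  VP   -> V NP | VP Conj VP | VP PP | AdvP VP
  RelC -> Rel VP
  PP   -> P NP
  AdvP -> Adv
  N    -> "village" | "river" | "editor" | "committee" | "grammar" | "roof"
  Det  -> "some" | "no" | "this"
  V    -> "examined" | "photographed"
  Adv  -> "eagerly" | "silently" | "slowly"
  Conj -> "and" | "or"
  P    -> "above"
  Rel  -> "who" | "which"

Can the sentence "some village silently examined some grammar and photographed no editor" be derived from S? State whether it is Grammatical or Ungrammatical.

S
  NP
    Det: some
    N: village
  VP
    VP
      AdvP
        Adv: silently
      VP
        V: examined
        NP
          Det: some
          N: grammar
    Conj: and
    VP
      V: photographed
      NP
        Det: no
        N: editor
Every word is introduced by a lexical rule and the phrasal rules combine the resulting categories into a single S.

Grammatical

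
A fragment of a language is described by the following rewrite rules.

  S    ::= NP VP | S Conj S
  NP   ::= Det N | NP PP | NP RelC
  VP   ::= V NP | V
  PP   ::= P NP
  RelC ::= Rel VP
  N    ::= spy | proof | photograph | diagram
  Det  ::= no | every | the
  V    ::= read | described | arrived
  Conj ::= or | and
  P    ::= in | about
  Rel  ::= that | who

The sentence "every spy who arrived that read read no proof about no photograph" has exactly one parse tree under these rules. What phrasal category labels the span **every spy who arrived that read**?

[S [NP [NP [NP [Det every] [N spy]] [RelC [Rel who] [VP [V arrived]]]] [RelC [Rel that] [VP [V read]]]] [VP [V read] [NP [NP [Det no] [N proof]] [PP [P about] [NP [Det no] [N photograph]]]]]]
The span 'every spy who arrived that read' is the NP node built by NP → NP RelC.

NP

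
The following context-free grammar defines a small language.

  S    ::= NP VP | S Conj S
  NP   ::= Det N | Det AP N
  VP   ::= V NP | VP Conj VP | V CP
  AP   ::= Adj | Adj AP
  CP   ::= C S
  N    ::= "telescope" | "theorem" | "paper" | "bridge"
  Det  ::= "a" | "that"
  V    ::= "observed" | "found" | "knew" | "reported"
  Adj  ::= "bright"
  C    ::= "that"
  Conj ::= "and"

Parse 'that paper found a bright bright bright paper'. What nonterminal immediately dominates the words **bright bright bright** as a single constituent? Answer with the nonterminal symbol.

S
  NP
    Det: that
    N: paper
  VP
    V: found
    NP
      Det: a
      AP
        Adj: bright
        AP
          Adj: bright
          AP
            Adj: bright
      N: paper
The span 'bright bright bright' is the AP node built by AP → Adj AP.

AP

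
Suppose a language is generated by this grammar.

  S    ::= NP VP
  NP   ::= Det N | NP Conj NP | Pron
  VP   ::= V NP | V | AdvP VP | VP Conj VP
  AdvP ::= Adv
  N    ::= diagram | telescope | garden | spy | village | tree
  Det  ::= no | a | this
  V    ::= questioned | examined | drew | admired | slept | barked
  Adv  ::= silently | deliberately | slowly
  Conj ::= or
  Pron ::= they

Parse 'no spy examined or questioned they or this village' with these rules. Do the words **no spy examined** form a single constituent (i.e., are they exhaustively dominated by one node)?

[S [NP [Det no] [N spy]] [VP [VP [V examined]] [Conj or] [VP [V questioned] [NP [NP [Pron they]] [Conj or] [NP [Det this] [N village]]]]]]
The smallest constituent containing 'no spy examined' is the S spanning 'no spy examined or questioned they or this village'; no single node in the tree dominates exactly the given words.

No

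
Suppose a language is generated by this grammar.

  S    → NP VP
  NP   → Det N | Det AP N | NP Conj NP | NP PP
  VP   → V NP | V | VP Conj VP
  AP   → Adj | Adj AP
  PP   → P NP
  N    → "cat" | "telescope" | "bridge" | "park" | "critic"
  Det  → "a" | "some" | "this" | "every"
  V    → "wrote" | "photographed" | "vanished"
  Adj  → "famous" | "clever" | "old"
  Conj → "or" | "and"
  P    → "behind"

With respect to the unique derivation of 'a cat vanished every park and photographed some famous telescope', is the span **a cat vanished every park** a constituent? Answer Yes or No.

[S [NP [Det a] [N cat]] [VP [VP [V vanished] [NP [Det every] [N park]]] [Conj and] [VP [V photographed] [NP [Det some] [AP [Adj famous]] [N telescope]]]]]
The smallest constituent containing 'a cat vanished every park' is the S spanning 'a cat vanished every park and photographed some famous telescope'; no single node in the tree dominates exactly the given words.

No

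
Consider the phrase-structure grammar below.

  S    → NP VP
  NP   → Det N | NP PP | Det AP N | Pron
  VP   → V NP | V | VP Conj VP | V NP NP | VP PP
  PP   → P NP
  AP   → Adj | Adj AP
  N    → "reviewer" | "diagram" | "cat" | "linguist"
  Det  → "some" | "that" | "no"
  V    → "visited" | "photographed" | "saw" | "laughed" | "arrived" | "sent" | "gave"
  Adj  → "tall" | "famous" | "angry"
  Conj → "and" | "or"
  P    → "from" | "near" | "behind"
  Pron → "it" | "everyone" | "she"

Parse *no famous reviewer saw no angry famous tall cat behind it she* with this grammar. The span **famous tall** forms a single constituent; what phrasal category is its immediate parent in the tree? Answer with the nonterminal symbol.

S
  NP
    Det: no
    AP
      Adj: famous
    N: reviewer
  VP
    V: saw
    NP
      NP
        Det: no
        AP
          Adj: angry
          AP
            Adj: famous
            AP
              Adj: tall
        N: cat
      PP
        P: behind
        NP
          Pron: it
    NP
      Pron: she
The span 'famous tall' is the AP node built by AP → Adj AP.
Its mother is the AP built by AP → Adj AP.

AP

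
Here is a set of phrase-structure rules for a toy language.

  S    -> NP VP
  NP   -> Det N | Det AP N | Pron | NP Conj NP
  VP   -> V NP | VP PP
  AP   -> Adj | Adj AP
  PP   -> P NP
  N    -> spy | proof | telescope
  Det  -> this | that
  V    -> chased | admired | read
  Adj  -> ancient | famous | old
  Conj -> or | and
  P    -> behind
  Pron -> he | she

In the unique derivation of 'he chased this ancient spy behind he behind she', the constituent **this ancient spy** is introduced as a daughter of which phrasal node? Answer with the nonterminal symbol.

S
  NP
    Pron: he
  VP
    VP
      VP
        V: chased
        NP
          Det: this
          AP
            Adj: ancient
          N: spy
      PP
        P: behind
        NP
          Pron: he
    PP
      P: behind
      NP
        Pron: she
The span 'this ancient spy' is the NP node built by NP → Det AP N.
Its mother is the VP built by VP → V NP.

VP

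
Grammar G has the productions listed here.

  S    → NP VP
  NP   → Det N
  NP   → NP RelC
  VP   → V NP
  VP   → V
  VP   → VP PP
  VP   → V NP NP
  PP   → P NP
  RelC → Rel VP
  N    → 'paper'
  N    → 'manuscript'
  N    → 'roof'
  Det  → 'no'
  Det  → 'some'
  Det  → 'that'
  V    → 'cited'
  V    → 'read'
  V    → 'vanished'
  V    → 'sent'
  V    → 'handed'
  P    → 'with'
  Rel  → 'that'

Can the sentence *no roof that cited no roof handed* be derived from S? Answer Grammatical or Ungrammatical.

Grammatical

[S [NP [NP [Det no] [N roof]] [RelC [Rel that] [VP [V cited] [NP [Det no] [N roof]]]]] [VP [V handed]]]
Every word is introduced by a lexical rule and the phrasal rules combine the resulting categories into a single S.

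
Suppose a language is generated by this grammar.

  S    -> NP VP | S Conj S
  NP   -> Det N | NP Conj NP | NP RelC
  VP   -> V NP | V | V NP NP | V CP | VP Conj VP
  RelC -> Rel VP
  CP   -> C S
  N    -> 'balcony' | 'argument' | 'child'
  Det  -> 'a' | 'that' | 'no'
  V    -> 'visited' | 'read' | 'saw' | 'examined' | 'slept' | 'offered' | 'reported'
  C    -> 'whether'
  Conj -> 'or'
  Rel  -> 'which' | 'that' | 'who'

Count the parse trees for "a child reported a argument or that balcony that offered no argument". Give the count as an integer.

Two of the 4 distinct bracketings:
[S [NP [Det a] [N child]] [VP [V reported] [NP [NP [Det a] [N argument]] [Conj or] [NP [NP [Det that] [N balcony]] [RelC [Rel that] [VP [V offered] [NP [Det no] [N argument]]]]]]]]
[S [NP [Det a] [N child]] [VP [V reported] [NP [NP [NP [Det a] [N argument]] [Conj or] [NP [Det that] [N balcony]]] [RelC [Rel that] [VP [V offered] [NP [Det no] [N argument]]]]]]]
The trees differ in how a recursive rule is bracketed over the same span.

4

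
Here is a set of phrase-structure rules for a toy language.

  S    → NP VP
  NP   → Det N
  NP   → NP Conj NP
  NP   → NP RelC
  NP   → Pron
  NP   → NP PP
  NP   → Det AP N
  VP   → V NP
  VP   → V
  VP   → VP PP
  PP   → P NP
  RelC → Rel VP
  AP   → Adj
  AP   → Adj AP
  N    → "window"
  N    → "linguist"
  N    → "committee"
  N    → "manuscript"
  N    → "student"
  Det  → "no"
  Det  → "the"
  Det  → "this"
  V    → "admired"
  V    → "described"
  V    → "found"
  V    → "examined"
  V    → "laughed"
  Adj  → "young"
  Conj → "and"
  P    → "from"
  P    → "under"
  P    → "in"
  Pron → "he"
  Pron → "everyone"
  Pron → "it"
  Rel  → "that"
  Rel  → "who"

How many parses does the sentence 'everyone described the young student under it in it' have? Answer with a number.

5

Two of the 5 distinct bracketings:
[S [NP [Pron everyone]] [VP [V described] [NP [NP [Det the] [AP [Adj young]] [N student]] [PP [P under] [NP [NP [Pron it]] [PP [P in] [NP [Pron it]]]]]]]]
[S [NP [Pron everyone]] [VP [V described] [NP [NP [NP [Det the] [AP [Adj young]] [N student]] [PP [P under] [NP [Pron it]]]] [PP [P in] [NP [Pron it]]]]]]
The trees differ in how a recursive rule is bracketed over the same span.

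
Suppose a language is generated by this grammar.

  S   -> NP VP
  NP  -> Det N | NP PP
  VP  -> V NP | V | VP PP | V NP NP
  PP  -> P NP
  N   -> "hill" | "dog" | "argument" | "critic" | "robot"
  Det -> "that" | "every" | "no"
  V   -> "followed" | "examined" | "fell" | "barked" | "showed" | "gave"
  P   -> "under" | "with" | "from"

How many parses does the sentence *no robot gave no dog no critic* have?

1

[S [NP [Det no] [N robot]] [VP [V gave] [NP [Det no] [N dog]] [NP [Det no] [N critic]]]]
No rule offers an alternative attachment or grouping for any span, so this is the only derivation.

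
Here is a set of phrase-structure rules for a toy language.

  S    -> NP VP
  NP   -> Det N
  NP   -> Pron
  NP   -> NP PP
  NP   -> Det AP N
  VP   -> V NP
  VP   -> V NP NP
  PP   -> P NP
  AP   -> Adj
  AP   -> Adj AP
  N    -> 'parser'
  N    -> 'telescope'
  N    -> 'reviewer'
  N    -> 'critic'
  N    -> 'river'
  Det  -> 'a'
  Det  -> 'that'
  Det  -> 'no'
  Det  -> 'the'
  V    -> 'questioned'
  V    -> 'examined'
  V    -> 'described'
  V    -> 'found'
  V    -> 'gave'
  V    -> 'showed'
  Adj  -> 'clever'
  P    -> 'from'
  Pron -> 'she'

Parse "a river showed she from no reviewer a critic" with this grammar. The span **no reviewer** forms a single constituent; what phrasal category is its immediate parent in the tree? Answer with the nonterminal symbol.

[S [NP [Det a] [N river]] [VP [V showed] [NP [NP [Pron she]] [PP [P from] [NP [Det no] [N reviewer]]]] [NP [Det a] [N critic]]]]
The span 'no reviewer' is the NP node built by NP → Det N.
Its mother is the PP built by PP → P NP.

PP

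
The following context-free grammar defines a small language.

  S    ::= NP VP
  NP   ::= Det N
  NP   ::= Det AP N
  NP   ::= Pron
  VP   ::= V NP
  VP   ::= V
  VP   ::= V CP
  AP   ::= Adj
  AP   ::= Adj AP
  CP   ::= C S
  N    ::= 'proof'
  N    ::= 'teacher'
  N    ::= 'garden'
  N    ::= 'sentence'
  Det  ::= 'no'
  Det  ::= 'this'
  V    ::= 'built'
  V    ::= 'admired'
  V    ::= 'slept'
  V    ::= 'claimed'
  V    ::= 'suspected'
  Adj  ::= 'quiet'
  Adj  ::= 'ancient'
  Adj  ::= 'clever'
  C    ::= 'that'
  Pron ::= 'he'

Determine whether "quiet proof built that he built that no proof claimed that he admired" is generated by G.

Ungrammatical

For S → NP VP, no prefix of the string parses as an NP.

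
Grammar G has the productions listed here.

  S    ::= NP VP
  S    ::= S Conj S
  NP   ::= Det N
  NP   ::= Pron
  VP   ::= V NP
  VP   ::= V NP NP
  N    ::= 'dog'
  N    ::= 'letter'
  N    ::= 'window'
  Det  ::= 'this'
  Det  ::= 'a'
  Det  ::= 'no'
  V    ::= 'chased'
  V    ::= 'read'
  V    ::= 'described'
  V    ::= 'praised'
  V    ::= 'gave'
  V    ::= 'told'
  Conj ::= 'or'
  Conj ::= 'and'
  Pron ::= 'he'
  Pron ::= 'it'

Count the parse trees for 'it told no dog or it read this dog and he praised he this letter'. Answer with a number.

2

The two bracketings:
[S [S [NP [Pron it]] [VP [V told] [NP [Det no] [N dog]]]] [Conj or] [S [S [NP [Pron it]] [VP [V read] [NP [Det this] [N dog]]]] [Conj and] [S [NP [Pron he]] [VP [V praised] [NP [Pron he]] [NP [Det this] [N letter]]]]]]
[S [S [S [NP [Pron it]] [VP [V told] [NP [Det no] [N dog]]]] [Conj or] [S [NP [Pron it]] [VP [V read] [NP [Det this] [N dog]]]]] [Conj and] [S [NP [Pron he]] [VP [V praised] [NP [Pron he]] [NP [Det this] [N letter]]]]]
The trees differ in how a recursive rule is bracketed over the same span.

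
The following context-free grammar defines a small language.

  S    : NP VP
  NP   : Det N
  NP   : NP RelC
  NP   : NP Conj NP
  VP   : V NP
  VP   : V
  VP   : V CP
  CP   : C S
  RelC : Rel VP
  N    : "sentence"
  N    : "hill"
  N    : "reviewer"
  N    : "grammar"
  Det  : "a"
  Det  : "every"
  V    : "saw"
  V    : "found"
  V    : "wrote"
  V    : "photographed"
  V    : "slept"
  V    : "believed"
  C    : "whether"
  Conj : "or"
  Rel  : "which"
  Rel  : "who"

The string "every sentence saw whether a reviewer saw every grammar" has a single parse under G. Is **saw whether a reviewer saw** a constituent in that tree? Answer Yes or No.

[S [NP [Det every] [N sentence]] [VP [V saw] [CP [C whether] [S [NP [Det a] [N reviewer]] [VP [V saw] [NP [Det every] [N grammar]]]]]]]
The smallest constituent containing 'saw whether a reviewer saw' is the VP spanning 'saw whether a reviewer saw every grammar'; no single node in the tree dominates exactly the given words.

No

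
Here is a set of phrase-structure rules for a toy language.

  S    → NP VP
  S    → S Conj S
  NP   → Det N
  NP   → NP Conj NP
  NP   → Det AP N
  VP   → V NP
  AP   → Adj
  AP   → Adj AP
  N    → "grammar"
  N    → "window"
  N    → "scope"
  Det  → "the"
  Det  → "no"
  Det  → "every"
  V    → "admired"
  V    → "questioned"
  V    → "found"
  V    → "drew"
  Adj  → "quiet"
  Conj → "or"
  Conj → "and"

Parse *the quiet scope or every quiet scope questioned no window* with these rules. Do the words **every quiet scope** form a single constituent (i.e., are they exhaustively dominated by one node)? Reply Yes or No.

Yes

[S [NP [NP [Det the] [AP [Adj quiet]] [N scope]] [Conj or] [NP [Det every] [AP [Adj quiet]] [N scope]]] [VP [V questioned] [NP [Det no] [N window]]]]
The words 'every quiet scope' are exhaustively dominated by a single NP node (built by NP → Det AP N), so they form a constituent.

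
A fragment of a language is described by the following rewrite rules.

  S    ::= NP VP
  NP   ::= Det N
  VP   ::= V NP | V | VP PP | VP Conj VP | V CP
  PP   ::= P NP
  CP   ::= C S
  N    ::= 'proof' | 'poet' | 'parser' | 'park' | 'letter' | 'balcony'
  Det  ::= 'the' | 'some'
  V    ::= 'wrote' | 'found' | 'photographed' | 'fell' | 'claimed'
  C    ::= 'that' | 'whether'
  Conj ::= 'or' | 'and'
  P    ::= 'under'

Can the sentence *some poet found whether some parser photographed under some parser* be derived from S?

Grammatical

S
  NP
    Det: some
    N: poet
  VP
    VP
      V: found
      CP
        C: whether
        S
          NP
            Det: some
            N: parser
          VP
            V: photographed
    PP
      P: under
      NP
        Det: some
        N: parser
The bracketing above is licensed at every node by one of the given productions, with S at the root.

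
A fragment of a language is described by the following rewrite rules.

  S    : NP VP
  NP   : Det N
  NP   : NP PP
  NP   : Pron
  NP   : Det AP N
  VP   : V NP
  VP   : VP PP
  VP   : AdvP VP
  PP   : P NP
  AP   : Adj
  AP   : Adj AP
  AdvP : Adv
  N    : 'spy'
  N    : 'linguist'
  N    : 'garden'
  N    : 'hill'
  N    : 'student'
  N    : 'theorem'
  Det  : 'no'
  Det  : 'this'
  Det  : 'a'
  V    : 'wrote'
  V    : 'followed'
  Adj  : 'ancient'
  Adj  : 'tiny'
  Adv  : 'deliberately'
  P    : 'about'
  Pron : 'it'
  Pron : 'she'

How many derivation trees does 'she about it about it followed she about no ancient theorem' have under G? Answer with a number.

4

Two of the 4 distinct bracketings:
[S [NP [NP [Pron she]] [PP [P about] [NP [NP [Pron it]] [PP [P about] [NP [Pron it]]]]]] [VP [V followed] [NP [NP [Pron she]] [PP [P about] [NP [Det no] [AP [Adj ancient]] [N theorem]]]]]]
[S [NP [NP [Pron she]] [PP [P about] [NP [NP [Pron it]] [PP [P about] [NP [Pron it]]]]]] [VP [VP [V followed] [NP [Pron she]]] [PP [P about] [NP [Det no] [AP [Adj ancient]] [N theorem]]]]]
The difference turns on whether VP → VP PP is used at the relevant span, versus an alternative expansion of VP.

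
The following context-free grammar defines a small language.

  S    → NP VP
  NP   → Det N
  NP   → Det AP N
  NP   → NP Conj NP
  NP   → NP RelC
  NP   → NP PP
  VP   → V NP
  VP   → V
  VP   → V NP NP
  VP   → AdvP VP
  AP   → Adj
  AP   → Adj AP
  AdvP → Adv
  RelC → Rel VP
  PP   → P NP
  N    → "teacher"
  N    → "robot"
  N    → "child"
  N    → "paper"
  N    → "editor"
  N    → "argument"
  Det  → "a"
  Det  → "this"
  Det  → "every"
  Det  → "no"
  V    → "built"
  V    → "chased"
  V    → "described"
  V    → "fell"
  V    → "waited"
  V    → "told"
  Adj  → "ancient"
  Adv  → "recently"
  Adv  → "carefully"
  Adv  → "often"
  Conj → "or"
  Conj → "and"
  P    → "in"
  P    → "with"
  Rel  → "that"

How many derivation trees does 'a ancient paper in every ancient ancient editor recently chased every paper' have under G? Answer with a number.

[S [NP [NP [Det a] [AP [Adj ancient]] [N paper]] [PP [P in] [NP [Det every] [AP [Adj ancient] [AP [Adj ancient]]] [N editor]]]] [VP [AdvP [Adv recently]] [VP [V chased] [NP [Det every] [N paper]]]]]
No rule offers an alternative attachment or grouping for any span, so this is the only derivation.

1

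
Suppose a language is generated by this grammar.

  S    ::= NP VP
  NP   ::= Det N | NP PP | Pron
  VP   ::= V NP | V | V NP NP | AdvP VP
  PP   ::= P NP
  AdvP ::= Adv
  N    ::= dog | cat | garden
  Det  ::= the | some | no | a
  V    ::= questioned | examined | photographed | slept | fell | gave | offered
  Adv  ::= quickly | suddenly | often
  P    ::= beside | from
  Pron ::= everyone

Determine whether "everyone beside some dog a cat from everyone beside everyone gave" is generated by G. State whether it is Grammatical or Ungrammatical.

Ungrammatical

For S → NP VP, every NP-prefix leaves a non-VP remainder: after 'everyone' the remainder is not a VP; after 'everyone beside some dog' the remainder is not a VP.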